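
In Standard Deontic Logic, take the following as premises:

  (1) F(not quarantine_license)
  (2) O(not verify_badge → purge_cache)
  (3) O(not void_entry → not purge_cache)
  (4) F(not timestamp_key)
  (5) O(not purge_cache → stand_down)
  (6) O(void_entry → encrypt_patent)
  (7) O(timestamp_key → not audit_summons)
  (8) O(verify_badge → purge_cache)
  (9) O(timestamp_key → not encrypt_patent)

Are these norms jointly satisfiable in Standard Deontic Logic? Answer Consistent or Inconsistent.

Inconsistent

Premises 8 and 2 are O(verify_badge → purge_cache) and O(not verify_badge → purge_cache); every ideal world satisfies verify_badge or not verify_badge, so in either case purge_cache holds — hence O(purge_cache).
The contrapositive of premise 3 (O(not void_entry → not purge_cache)) is O(purge_cache → void_entry), and O(purge_cache) is already established, so O(void_entry).
From O(void_entry) and premise 6, O(void_entry → encrypt_patent), we obtain O(encrypt_patent).
The contrapositive of premise 9 (O(timestamp_key → not encrypt_patent)) is O(encrypt_patent → not timestamp_key), and O(encrypt_patent) is already established, so O(not timestamp_key).
However, F(not timestamp_key) at premise 4 amounts to O(timestamp_key).
We now have both O(not timestamp_key) and O(timestamp_key) — timestamp_key is simultaneously obligatory and forbidden, violating the D-axiom.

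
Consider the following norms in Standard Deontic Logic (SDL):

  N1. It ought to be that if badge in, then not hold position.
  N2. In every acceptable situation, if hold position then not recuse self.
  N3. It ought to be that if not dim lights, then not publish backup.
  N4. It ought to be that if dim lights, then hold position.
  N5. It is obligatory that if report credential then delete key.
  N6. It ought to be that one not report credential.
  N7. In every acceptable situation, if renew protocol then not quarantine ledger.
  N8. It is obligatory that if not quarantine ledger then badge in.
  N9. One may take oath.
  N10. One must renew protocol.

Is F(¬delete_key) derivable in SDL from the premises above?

No

Premise 5 is O(report_credential → delete_key), but O(report_credential) is not derivable from the premises, so it does not yield O(delete_key).
No other premise forces O(delete_key). An ideal world satisfying every premise can still have ¬delete_key true, so F(¬delete_key) is not derivable.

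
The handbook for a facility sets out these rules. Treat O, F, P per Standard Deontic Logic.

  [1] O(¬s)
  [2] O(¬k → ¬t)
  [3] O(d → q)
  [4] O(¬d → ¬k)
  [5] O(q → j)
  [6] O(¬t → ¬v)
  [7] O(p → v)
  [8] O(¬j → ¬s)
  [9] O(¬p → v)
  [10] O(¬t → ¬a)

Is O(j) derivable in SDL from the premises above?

Yes

Premises 7 and 9 are O(p → v) and O(¬p → v); every ideal world satisfies p or ¬p, so in either case v holds — hence O(v).
Premise 6 is O(¬t → ¬v); contrapositively O(v → t). Since O(v) holds, K gives O(t).
Premise 2, O(¬k → ¬t), contraposes to O(t → k); with O(t) we get O(k).
Premise 4, O(¬d → ¬k), contraposes to O(k → d); with O(k) we get O(d).
Premise 3 is O(d → q); since O(d), deontic closure gives O(q).
With premise 5, O(q → j), the K-axiom yields O(j).
Premises 1, 8, 10 do not contribute to this derivation.
So O(j) follows.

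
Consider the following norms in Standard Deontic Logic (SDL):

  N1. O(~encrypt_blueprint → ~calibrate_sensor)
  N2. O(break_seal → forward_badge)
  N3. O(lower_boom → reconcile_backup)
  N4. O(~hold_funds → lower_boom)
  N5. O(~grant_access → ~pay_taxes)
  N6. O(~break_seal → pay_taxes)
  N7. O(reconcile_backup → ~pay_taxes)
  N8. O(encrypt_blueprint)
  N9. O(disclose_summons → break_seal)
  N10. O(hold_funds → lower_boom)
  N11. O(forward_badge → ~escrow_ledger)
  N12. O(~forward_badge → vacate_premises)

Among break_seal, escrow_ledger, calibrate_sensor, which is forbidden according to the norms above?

escrow_ledger

Premises 4 and 10 are O(~hold_funds → lower_boom) and O(hold_funds → lower_boom); every ideal world satisfies ~hold_funds or hold_funds, so in either case lower_boom holds — hence O(lower_boom).
With premise 3, O(lower_boom → reconcile_backup), the K-axiom yields O(reconcile_backup).
Applying K to premise 7 (O(reconcile_backup → ~pay_taxes)) and O(reconcile_backup) yields O(~pay_taxes).
The contrapositive of premise 6 (O(~break_seal → pay_taxes)) is O(~pay_taxes → break_seal), and O(~pay_taxes) is already established, so O(break_seal).
From O(break_seal) and premise 2, O(break_seal → forward_badge), we obtain O(forward_badge).
Applying K to premise 11 (O(forward_badge → ~escrow_ledger)) and O(forward_badge) yields O(~escrow_ledger).
So O(~escrow_ledger) holds, i.e. escrow_ledger is forbidden. None of the other listed options is forbidden under the premises.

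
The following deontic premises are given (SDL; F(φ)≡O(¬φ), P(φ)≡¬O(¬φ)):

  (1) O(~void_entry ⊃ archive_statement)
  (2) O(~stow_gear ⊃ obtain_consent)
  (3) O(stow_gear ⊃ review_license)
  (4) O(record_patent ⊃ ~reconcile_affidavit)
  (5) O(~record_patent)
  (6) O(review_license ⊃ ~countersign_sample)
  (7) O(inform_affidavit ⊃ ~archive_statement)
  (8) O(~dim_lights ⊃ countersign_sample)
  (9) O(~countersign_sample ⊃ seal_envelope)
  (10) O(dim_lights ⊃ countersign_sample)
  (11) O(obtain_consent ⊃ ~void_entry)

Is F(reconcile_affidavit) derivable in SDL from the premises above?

Premise 4 is O(record_patent ⊃ ~reconcile_affidavit), but O(record_patent) is not derivable from the premises, so it does not yield O(~reconcile_affidavit).
No other premise forces O(~reconcile_affidavit). An ideal world satisfying every premise can still have reconcile_affidavit true, so F(reconcile_affidavit) is not derivable.

No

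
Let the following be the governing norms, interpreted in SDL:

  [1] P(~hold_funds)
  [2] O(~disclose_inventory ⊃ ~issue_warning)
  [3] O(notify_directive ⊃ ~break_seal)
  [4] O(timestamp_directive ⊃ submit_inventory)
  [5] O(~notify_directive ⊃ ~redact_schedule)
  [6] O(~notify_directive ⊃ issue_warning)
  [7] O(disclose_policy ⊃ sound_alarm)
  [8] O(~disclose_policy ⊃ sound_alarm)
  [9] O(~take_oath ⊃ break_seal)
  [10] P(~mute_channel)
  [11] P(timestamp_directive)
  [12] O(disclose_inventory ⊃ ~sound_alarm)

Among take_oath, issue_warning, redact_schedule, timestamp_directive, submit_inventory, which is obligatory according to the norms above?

Premises 7 and 8 are O(disclose_policy ⊃ sound_alarm) and O(~disclose_policy ⊃ sound_alarm); every ideal world satisfies disclose_policy or ~disclose_policy, so in either case sound_alarm holds — hence O(sound_alarm).
The contrapositive of premise 12 (O(disclose_inventory ⊃ ~sound_alarm)) is O(sound_alarm ⊃ ~disclose_inventory), and O(sound_alarm) is already established, so O(~disclose_inventory).
From O(~disclose_inventory) and premise 2, O(~disclose_inventory ⊃ ~issue_warning), we obtain O(~issue_warning).
Premise 6, O(~notify_directive ⊃ issue_warning), contraposes to O(~issue_warning ⊃ notify_directive); with O(~issue_warning) we get O(notify_directive).
From O(notify_directive) and premise 3, O(notify_directive ⊃ ~break_seal), we obtain O(~break_seal).
The contrapositive of premise 9 (O(~take_oath ⊃ break_seal)) is O(~break_seal ⊃ take_oath), and O(~break_seal) is already established, so O(take_oath).
So O(take_oath) holds — take_oath is obligatory. None of the other listed options is made obligatory by any chain of premises.

take_oath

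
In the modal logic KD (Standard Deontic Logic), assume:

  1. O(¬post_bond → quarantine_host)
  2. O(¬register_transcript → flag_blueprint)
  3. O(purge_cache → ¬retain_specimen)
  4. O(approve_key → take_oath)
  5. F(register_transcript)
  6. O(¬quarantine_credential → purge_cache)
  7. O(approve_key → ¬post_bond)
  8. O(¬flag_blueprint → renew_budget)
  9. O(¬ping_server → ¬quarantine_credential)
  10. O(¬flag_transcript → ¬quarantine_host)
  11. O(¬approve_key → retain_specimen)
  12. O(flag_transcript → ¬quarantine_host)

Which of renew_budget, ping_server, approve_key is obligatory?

Premises 12 and 10 cover both cases: O(flag_transcript → ¬quarantine_host) and O(¬flag_transcript → ¬quarantine_host). Since flag_transcript ∨ ¬flag_transcript is a tautology, O(¬quarantine_host) follows.
Premise 1, O(¬post_bond → quarantine_host), contraposes to O(¬quarantine_host → post_bond); with O(¬quarantine_host) we get O(post_bond).
Premise 7, O(approve_key → ¬post_bond), contraposes to O(post_bond → ¬approve_key); with O(post_bond) we get O(¬approve_key).
From O(¬approve_key) and premise 11, O(¬approve_key → retain_specimen), we obtain O(retain_specimen).
The contrapositive of premise 3 (O(purge_cache → ¬retain_specimen)) is O(retain_specimen → ¬purge_cache), and O(retain_specimen) is already established, so O(¬purge_cache).
The contrapositive of premise 6 (O(¬quarantine_credential → purge_cache)) is O(¬purge_cache → quarantine_credential), and O(¬purge_cache) is already established, so O(quarantine_credential).
Premise 9 is O(¬ping_server → ¬quarantine_credential); contrapositively O(quarantine_credential → ping_server). Since O(quarantine_credential) holds, K gives O(ping_server).
So O(ping_server) holds — ping_server is obligatory. None of the other listed options is made obligatory by any chain of premises.

ping_server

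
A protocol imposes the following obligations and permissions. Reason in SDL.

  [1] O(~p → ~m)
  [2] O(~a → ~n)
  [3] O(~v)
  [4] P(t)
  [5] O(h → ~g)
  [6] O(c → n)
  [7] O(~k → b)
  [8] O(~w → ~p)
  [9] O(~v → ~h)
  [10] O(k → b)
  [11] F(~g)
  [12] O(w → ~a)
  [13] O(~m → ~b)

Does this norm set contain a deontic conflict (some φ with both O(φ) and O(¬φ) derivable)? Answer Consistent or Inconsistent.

Premise 5 is O(h → ~g), but O(h) is not derivable from the premises, so it does not yield O(~g).
So O(~g) is not derivable, and the apparent clash with O(g) does not arise.
A world satisfying every obligation exists (e.g. a=false, b=true, c=false, g=true, h=false, k=false, m=true, n=false, p=true, t=false, v=false, w=true); no atom is both obligatory and forbidden, so the set is consistent.

Consistent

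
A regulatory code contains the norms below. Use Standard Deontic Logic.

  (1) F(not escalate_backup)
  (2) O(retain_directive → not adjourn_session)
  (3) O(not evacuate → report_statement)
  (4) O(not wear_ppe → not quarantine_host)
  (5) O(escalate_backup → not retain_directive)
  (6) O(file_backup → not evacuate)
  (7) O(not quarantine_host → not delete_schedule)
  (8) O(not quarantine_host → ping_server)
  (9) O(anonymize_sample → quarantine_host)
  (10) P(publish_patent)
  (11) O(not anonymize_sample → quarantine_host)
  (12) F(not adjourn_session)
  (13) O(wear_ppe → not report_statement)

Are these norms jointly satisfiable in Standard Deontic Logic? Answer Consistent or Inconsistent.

Premise 2 is O(retain_directive → not adjourn_session), but O(retain_directive) is not derivable from the premises, so it does not yield O(not adjourn_session).
So O(not adjourn_session) is not derivable, and the apparent clash with O(adjourn_session) does not arise.
A world satisfying every obligation exists (e.g. adjourn_session=true, anonymize_sample=false, delete_schedule=false, escalate_backup=true, evacuate=true, file_backup=false, ping_server=false, publish_patent=false, quarantine_host=true, report_statement=false, retain_directive=false, wear_ppe=true); no atom is both obligatory and forbidden, so the set is consistent.

Consistent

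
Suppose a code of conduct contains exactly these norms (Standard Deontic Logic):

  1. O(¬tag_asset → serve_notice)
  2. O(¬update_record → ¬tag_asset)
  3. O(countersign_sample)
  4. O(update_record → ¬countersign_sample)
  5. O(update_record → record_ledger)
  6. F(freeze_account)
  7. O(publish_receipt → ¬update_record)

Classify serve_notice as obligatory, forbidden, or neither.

Obligatory

Premise 3 gives O(countersign_sample).
The contrapositive of premise 4 (O(update_record → ¬countersign_sample)) is O(countersign_sample → ¬update_record), and O(countersign_sample) is already established, so O(¬update_record).
With premise 2, O(¬update_record → ¬tag_asset), the K-axiom yields O(¬tag_asset).
From O(¬tag_asset) and premise 1, O(¬tag_asset → serve_notice), we obtain O(serve_notice).
Premises 5, 6, 7 do not contribute to this derivation.
Hence serve_notice is obligatory.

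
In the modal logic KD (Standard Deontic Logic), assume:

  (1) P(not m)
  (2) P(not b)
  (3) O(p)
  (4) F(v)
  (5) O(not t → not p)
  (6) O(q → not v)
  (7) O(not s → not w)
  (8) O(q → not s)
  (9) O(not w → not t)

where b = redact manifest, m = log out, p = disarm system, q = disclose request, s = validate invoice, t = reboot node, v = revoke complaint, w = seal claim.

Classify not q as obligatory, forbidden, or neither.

Obligatory

From premise 3 we have O(p).
Premise 5, O(not t → not p), contraposes to O(p → t); with O(p) we get O(t).
Premise 9 is O(not w → not t); contrapositively O(t → w). Since O(t) holds, K gives O(w).
Premise 7, O(not s → not w), contraposes to O(w → s); with O(w) we get O(s).
The contrapositive of premise 8 (O(q → not s)) is O(s → not q), and O(s) is already established, so O(not q).
Premises 1, 2, 4, 6 do not contribute to this derivation.
Hence not q is obligatory.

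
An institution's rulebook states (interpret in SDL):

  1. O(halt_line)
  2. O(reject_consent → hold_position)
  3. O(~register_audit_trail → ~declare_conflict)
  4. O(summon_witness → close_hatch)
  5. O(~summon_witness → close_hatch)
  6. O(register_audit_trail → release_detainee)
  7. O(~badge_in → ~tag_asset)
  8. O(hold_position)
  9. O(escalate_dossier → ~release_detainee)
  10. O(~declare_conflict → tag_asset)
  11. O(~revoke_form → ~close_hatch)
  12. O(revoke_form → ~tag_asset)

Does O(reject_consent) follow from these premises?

Premise 2 is O(reject_consent → hold_position); even if O(hold_position) held, inferring O(reject_consent) would be affirming the consequent — invalid.
No other premise forces O(reject_consent). An ideal world satisfying every premise can still have reject_consent false, so O(reject_consent) is not derivable.

No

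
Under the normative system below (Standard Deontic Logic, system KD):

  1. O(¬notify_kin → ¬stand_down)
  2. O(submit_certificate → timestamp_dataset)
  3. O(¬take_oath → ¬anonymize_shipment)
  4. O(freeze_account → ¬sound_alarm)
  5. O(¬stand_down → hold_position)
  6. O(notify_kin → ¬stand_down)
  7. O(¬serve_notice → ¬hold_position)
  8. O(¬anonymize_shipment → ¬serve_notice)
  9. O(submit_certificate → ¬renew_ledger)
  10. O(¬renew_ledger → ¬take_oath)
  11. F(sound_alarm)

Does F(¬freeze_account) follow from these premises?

No

Premise 4 is O(freeze_account → ¬sound_alarm); even if O(¬sound_alarm) held, inferring O(freeze_account) would be affirming the consequent — invalid.
No other premise forces O(freeze_account). An ideal world satisfying every premise can still have ¬freeze_account true, so F(¬freeze_account) is not derivable.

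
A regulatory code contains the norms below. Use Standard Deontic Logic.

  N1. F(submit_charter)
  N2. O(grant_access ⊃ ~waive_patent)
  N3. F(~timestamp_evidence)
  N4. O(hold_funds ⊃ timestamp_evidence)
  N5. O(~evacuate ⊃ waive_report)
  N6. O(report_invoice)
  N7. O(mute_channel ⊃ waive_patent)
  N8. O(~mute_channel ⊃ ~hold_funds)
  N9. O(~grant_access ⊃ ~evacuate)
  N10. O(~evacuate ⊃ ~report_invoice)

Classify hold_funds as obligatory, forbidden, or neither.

Forbidden

Premise 6 gives O(report_invoice).
Premise 10 is O(~evacuate ⊃ ~report_invoice); contrapositively O(report_invoice ⊃ evacuate). Since O(report_invoice) holds, K gives O(evacuate).
The contrapositive of premise 9 (O(~grant_access ⊃ ~evacuate)) is O(evacuate ⊃ grant_access), and O(evacuate) is already established, so O(grant_access).
With premise 2, O(grant_access ⊃ ~waive_patent), the K-axiom yields O(~waive_patent).
Premise 7 is O(mute_channel ⊃ waive_patent); contrapositively O(~waive_patent ⊃ ~mute_channel). Since O(~waive_patent) holds, K gives O(~mute_channel).
From O(~mute_channel) and premise 8, O(~mute_channel ⊃ ~hold_funds), we obtain O(~hold_funds).
Premises 1, 3, 4, 5 do not contribute to this derivation.
Thus O(~hold_funds), which is F(hold_funds): hold_funds is forbidden.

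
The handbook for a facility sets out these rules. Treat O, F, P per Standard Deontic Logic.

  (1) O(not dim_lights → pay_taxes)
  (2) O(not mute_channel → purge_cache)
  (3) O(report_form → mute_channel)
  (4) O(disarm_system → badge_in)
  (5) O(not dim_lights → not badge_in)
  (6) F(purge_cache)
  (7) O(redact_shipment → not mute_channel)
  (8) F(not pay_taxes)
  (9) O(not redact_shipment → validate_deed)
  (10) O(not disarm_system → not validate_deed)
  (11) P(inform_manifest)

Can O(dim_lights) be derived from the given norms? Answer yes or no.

Premise 6 is F(purge_cache), i.e. O(not purge_cache).
Premise 2 is O(not mute_channel → purge_cache); contrapositively O(not purge_cache → mute_channel). Since O(not purge_cache) holds, K gives O(mute_channel).
Premise 7, O(redact_shipment → not mute_channel), contraposes to O(mute_channel → not redact_shipment); with O(mute_channel) we get O(not redact_shipment).
Applying K to premise 9 (O(not redact_shipment → validate_deed)) and O(not redact_shipment) yields O(validate_deed).
Premise 10 is O(not disarm_system → not validate_deed); contrapositively O(validate_deed → disarm_system). Since O(validate_deed) holds, K gives O(disarm_system).
Premise 4 is O(disarm_system → badge_in); since O(disarm_system), deontic closure gives O(badge_in).
Premise 5 is O(not dim_lights → not badge_in); contrapositively O(badge_in → dim_lights). Since O(badge_in) holds, K gives O(dim_lights).
Premises 1, 3, 8, 11 do not contribute to this derivation.
So O(dim_lights) follows.

Yes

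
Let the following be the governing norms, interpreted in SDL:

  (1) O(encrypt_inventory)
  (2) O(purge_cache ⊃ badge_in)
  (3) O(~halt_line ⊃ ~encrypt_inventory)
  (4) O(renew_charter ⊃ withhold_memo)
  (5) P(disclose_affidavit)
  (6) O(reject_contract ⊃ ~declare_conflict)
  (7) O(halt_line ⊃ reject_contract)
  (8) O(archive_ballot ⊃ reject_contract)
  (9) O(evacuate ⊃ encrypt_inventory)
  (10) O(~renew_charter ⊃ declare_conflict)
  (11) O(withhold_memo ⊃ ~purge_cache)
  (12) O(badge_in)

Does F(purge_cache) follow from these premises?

Yes

Premise 1 states O(encrypt_inventory) outright.
Premise 3, O(~halt_line ⊃ ~encrypt_inventory), contraposes to O(encrypt_inventory ⊃ halt_line); with O(encrypt_inventory) we get O(halt_line).
Premise 7 is O(halt_line ⊃ reject_contract); since O(halt_line), deontic closure gives O(reject_contract).
From O(reject_contract) and premise 6, O(reject_contract ⊃ ~declare_conflict), we obtain O(~declare_conflict).
Premise 10 is O(~renew_charter ⊃ declare_conflict); contrapositively O(~declare_conflict ⊃ renew_charter). Since O(~declare_conflict) holds, K gives O(renew_charter).
Applying K to premise 4 (O(renew_charter ⊃ withhold_memo)) and O(renew_charter) yields O(withhold_memo).
From O(withhold_memo) and premise 11, O(withhold_memo ⊃ ~purge_cache), we obtain O(~purge_cache).
Premises 2, 5, 8, 9, 12 do not contribute to this derivation.
So O(~purge_cache) holds, i.e. F(purge_cache). The claim follows.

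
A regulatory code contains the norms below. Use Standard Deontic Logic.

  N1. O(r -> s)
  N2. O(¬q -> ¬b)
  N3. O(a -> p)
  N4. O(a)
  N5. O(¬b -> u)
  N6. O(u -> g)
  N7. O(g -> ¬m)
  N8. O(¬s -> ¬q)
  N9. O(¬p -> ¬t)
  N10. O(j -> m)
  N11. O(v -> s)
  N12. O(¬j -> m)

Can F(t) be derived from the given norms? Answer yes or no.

Premise 9 is O(¬p -> ¬t), but O(¬p) is not derivable from the premises, so it does not yield O(¬t).
No other premise forces O(¬t). An ideal world satisfying every premise can still have t true, so F(t) is not derivable.

No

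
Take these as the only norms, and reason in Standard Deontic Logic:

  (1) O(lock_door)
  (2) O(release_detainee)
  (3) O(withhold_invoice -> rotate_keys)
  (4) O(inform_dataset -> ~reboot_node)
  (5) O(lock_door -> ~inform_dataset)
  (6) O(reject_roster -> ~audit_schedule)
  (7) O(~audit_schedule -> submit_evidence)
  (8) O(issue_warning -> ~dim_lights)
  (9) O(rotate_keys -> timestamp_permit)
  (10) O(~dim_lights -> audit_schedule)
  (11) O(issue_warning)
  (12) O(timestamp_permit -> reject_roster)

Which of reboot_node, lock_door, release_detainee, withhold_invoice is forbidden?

Premise 11 gives O(issue_warning).
Premise 8 is O(issue_warning -> ~dim_lights); since O(issue_warning), deontic closure gives O(~dim_lights).
Premise 10 is O(~dim_lights -> audit_schedule); since O(~dim_lights), deontic closure gives O(audit_schedule).
The contrapositive of premise 6 (O(reject_roster -> ~audit_schedule)) is O(audit_schedule -> ~reject_roster), and O(audit_schedule) is already established, so O(~reject_roster).
The contrapositive of premise 12 (O(timestamp_permit -> reject_roster)) is O(~reject_roster -> ~timestamp_permit), and O(~reject_roster) is already established, so O(~timestamp_permit).
Premise 9, O(rotate_keys -> timestamp_permit), contraposes to O(~timestamp_permit -> ~rotate_keys); with O(~timestamp_permit) we get O(~rotate_keys).
Premise 3, O(withhold_invoice -> rotate_keys), contraposes to O(~rotate_keys -> ~withhold_invoice); with O(~rotate_keys) we get O(~withhold_invoice).
So O(~withhold_invoice) holds, i.e. withhold_invoice is forbidden. None of the other listed options is forbidden under the premises.

withhold_invoice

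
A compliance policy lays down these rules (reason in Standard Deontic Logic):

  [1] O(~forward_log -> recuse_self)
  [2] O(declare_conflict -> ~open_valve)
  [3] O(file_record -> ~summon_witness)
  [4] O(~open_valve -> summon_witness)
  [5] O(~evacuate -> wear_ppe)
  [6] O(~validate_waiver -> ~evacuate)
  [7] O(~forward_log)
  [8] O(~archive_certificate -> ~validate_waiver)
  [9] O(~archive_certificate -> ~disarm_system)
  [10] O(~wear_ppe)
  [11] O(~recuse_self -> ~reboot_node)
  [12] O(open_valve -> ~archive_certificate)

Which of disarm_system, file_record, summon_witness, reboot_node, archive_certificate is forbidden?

file_record

From premise 10 we have O(~wear_ppe).
The contrapositive of premise 5 (O(~evacuate -> wear_ppe)) is O(~wear_ppe -> evacuate), and O(~wear_ppe) is already established, so O(evacuate).
The contrapositive of premise 6 (O(~validate_waiver -> ~evacuate)) is O(evacuate -> validate_waiver), and O(evacuate) is already established, so O(validate_waiver).
The contrapositive of premise 8 (O(~archive_certificate -> ~validate_waiver)) is O(validate_waiver -> archive_certificate), and O(validate_waiver) is already established, so O(archive_certificate).
Premise 12 is O(open_valve -> ~archive_certificate); contrapositively O(archive_certificate -> ~open_valve). Since O(archive_certificate) holds, K gives O(~open_valve).
Applying K to premise 4 (O(~open_valve -> summon_witness)) and O(~open_valve) yields O(summon_witness).
The contrapositive of premise 3 (O(file_record -> ~summon_witness)) is O(summon_witness -> ~file_record), and O(summon_witness) is already established, so O(~file_record).
So O(~file_record) holds, i.e. file_record is forbidden. None of the other listed options is forbidden under the premises.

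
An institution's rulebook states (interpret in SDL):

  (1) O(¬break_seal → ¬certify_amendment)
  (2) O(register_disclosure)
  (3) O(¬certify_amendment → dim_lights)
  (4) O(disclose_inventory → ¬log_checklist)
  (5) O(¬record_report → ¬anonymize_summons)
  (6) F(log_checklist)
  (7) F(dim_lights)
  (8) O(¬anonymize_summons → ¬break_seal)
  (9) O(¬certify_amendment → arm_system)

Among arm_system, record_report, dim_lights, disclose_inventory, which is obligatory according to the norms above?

Premise 7, F(dim_lights), is equivalent to O(¬dim_lights).
Premise 3, O(¬certify_amendment → dim_lights), contraposes to O(¬dim_lights → certify_amendment); with O(¬dim_lights) we get O(certify_amendment).
Premise 1, O(¬break_seal → ¬certify_amendment), contraposes to O(certify_amendment → break_seal); with O(certify_amendment) we get O(break_seal).
Premise 8, O(¬anonymize_summons → ¬break_seal), contraposes to O(break_seal → anonymize_summons); with O(break_seal) we get O(anonymize_summons).
The contrapositive of premise 5 (O(¬record_report → ¬anonymize_summons)) is O(anonymize_summons → record_report), and O(anonymize_summons) is already established, so O(record_report).
So O(record_report) holds — record_report is obligatory. None of the other listed options is made obligatory by any chain of premises.

record_report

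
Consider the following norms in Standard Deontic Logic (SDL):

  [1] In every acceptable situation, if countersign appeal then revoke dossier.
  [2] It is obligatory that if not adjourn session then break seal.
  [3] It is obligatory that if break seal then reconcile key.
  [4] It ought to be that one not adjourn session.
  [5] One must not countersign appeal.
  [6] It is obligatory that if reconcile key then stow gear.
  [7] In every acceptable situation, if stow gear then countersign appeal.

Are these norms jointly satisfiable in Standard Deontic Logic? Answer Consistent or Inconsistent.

Premise 5, F(countersign_appeal), is equivalent to O(¬countersign_appeal).
Premise 7 is O(stow_gear → countersign_appeal); contrapositively O(¬countersign_appeal → ¬stow_gear). Since O(¬countersign_appeal) holds, K gives O(¬stow_gear).
Premise 6 is O(reconcile_key → stow_gear); contrapositively O(¬stow_gear → ¬reconcile_key). Since O(¬stow_gear) holds, K gives O(¬reconcile_key).
Premise 3, O(break_seal → reconcile_key), contraposes to O(¬reconcile_key → ¬break_seal); with O(¬reconcile_key) we get O(¬break_seal).
Premise 2 is O(¬adjourn_session → break_seal); contrapositively O(¬break_seal → adjourn_session). Since O(¬break_seal) holds, K gives O(adjourn_session).
But premise 4 directly asserts O(¬adjourn_session).
We now have both O(adjourn_session) and O(¬adjourn_session) — adjourn_session is simultaneously obligatory and forbidden, violating the D-axiom.

Inconsistent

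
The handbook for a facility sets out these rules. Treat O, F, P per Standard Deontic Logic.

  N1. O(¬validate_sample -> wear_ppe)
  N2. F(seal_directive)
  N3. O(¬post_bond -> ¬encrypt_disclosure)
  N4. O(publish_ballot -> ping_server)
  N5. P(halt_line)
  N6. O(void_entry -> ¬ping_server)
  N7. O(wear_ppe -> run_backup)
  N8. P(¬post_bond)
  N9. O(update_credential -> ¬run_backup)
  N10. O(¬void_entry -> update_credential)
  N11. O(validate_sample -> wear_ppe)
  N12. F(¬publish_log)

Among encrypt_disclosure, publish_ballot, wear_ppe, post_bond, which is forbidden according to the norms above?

publish_ballot

Premises 11 and 1 are O(validate_sample -> wear_ppe) and O(¬validate_sample -> wear_ppe); every ideal world satisfies validate_sample or ¬validate_sample, so in either case wear_ppe holds — hence O(wear_ppe).
From O(wear_ppe) and premise 7, O(wear_ppe -> run_backup), we obtain O(run_backup).
Premise 9, O(update_credential -> ¬run_backup), contraposes to O(run_backup -> ¬update_credential); with O(run_backup) we get O(¬update_credential).
The contrapositive of premise 10 (O(¬void_entry -> update_credential)) is O(¬update_credential -> void_entry), and O(¬update_credential) is already established, so O(void_entry).
With premise 6, O(void_entry -> ¬ping_server), the K-axiom yields O(¬ping_server).
The contrapositive of premise 4 (O(publish_ballot -> ping_server)) is O(¬ping_server -> ¬publish_ballot), and O(¬ping_server) is already established, so O(¬publish_ballot).
So O(¬publish_ballot) holds, i.e. publish_ballot is forbidden. None of the other listed options is forbidden under the premises.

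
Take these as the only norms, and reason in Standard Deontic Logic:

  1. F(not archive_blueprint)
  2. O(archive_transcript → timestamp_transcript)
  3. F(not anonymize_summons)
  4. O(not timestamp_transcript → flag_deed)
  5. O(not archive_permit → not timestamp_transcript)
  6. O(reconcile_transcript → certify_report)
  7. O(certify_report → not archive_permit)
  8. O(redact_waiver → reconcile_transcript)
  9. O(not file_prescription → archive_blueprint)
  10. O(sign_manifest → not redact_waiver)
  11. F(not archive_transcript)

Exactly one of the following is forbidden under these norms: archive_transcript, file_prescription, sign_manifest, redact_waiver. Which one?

Premise 11, F(not archive_transcript), is equivalent to O(archive_transcript).
From O(archive_transcript) and premise 2, O(archive_transcript → timestamp_transcript), we obtain O(timestamp_transcript).
The contrapositive of premise 5 (O(not archive_permit → not timestamp_transcript)) is O(timestamp_transcript → archive_permit), and O(timestamp_transcript) is already established, so O(archive_permit).
Premise 7 is O(certify_report → not archive_permit); contrapositively O(archive_permit → not certify_report). Since O(archive_permit) holds, K gives O(not certify_report).
Premise 6, O(reconcile_transcript → certify_report), contraposes to O(not certify_report → not reconcile_transcript); with O(not certify_report) we get O(not reconcile_transcript).
Premise 8 is O(redact_waiver → reconcile_transcript); contrapositively O(not reconcile_transcript → not redact_waiver). Since O(not reconcile_transcript) holds, K gives O(not redact_waiver).
So O(not redact_waiver) holds, i.e. redact_waiver is forbidden. None of the other listed options is forbidden under the premises.

redact_waiver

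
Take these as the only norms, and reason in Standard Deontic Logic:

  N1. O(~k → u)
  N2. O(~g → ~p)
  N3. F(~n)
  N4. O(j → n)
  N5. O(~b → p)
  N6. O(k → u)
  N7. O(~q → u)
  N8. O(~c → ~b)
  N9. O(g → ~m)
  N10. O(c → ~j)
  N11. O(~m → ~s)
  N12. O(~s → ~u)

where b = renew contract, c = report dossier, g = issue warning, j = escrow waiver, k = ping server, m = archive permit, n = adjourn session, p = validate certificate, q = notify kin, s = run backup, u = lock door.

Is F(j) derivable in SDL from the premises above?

Premises 1 and 6 cover both cases: O(~k → u) and O(k → u). Since ~k ∨ k is a tautology, O(u) follows.
Premise 12, O(~s → ~u), contraposes to O(u → s); with O(u) we get O(s).
The contrapositive of premise 11 (O(~m → ~s)) is O(s → m), and O(s) is already established, so O(m).
Premise 9 is O(g → ~m); contrapositively O(m → ~g). Since O(m) holds, K gives O(~g).
Premise 2 is O(~g → ~p); since O(~g), deontic closure gives O(~p).
The contrapositive of premise 5 (O(~b → p)) is O(~p → b), and O(~p) is already established, so O(b).
Premise 8, O(~c → ~b), contraposes to O(b → c); with O(b) we get O(c).
Premise 10 is O(c → ~j); since O(c), deontic closure gives O(~j).
Premises 3, 4, 7 do not contribute to this derivation.
So O(~j) holds, i.e. F(j). The claim follows.

Yes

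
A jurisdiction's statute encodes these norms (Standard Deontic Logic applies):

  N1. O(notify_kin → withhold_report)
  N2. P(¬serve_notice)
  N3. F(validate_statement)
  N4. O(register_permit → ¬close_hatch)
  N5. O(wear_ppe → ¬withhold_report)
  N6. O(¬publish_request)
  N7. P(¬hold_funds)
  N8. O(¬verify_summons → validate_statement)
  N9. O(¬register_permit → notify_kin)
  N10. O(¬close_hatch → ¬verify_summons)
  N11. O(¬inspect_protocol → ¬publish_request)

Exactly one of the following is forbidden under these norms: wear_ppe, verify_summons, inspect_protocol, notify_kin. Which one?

Premise 3 is F(validate_statement), i.e. O(¬validate_statement).
Premise 8 is O(¬verify_summons → validate_statement); contrapositively O(¬validate_statement → verify_summons). Since O(¬validate_statement) holds, K gives O(verify_summons).
The contrapositive of premise 10 (O(¬close_hatch → ¬verify_summons)) is O(verify_summons → close_hatch), and O(verify_summons) is already established, so O(close_hatch).
Premise 4 is O(register_permit → ¬close_hatch); contrapositively O(close_hatch → ¬register_permit). Since O(close_hatch) holds, K gives O(¬register_permit).
With premise 9, O(¬register_permit → notify_kin), the K-axiom yields O(notify_kin).
From O(notify_kin) and premise 1, O(notify_kin → withhold_report), we obtain O(withhold_report).
Premise 5, O(wear_ppe → ¬withhold_report), contraposes to O(withhold_report → ¬wear_ppe); with O(withhold_report) we get O(¬wear_ppe).
So O(¬wear_ppe) holds, i.e. wear_ppe is forbidden. None of the other listed options is forbidden under the premises.

wear_ppe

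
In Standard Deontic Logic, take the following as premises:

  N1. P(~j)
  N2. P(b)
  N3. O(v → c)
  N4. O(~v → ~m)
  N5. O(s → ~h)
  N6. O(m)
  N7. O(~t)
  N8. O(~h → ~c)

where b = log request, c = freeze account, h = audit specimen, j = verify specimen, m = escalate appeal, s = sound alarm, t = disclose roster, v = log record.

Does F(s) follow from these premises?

Premise 6 gives O(m).
Premise 4 is O(~v → ~m); contrapositively O(m → v). Since O(m) holds, K gives O(v).
From O(v) and premise 3, O(v → c), we obtain O(c).
Premise 8, O(~h → ~c), contraposes to O(c → h); with O(c) we get O(h).
Premise 5 is O(s → ~h); contrapositively O(h → ~s). Since O(h) holds, K gives O(~s).
Premises 1, 2, 7 do not contribute to this derivation.
So O(~s) holds, i.e. F(s). The claim follows.

Yes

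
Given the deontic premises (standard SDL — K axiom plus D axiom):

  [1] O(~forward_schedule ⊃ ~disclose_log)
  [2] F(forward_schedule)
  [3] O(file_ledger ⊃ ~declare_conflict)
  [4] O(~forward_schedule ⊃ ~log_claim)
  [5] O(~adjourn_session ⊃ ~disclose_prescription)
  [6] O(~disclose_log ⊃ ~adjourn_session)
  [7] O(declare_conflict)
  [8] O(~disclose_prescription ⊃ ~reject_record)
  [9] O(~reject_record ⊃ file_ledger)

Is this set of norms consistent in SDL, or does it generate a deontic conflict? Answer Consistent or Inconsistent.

From premise 7 we have O(declare_conflict).
The contrapositive of premise 3 (O(file_ledger ⊃ ~declare_conflict)) is O(declare_conflict ⊃ ~file_ledger), and O(declare_conflict) is already established, so O(~file_ledger).
The contrapositive of premise 9 (O(~reject_record ⊃ file_ledger)) is O(~file_ledger ⊃ reject_record), and O(~file_ledger) is already established, so O(reject_record).
Premise 8 is O(~disclose_prescription ⊃ ~reject_record); contrapositively O(reject_record ⊃ disclose_prescription). Since O(reject_record) holds, K gives O(disclose_prescription).
Premise 5, O(~adjourn_session ⊃ ~disclose_prescription), contraposes to O(disclose_prescription ⊃ adjourn_session); with O(disclose_prescription) we get O(adjourn_session).
The contrapositive of premise 6 (O(~disclose_log ⊃ ~adjourn_session)) is O(adjourn_session ⊃ disclose_log), and O(adjourn_session) is already established, so O(disclose_log).
Premise 1 is O(~forward_schedule ⊃ ~disclose_log); contrapositively O(disclose_log ⊃ forward_schedule). Since O(disclose_log) holds, K gives O(forward_schedule).
However, F(forward_schedule) at premise 2 amounts to O(~forward_schedule).
We now have both O(forward_schedule) and O(~forward_schedule) — forward_schedule is simultaneously obligatory and forbidden, violating the D-axiom.

Inconsistent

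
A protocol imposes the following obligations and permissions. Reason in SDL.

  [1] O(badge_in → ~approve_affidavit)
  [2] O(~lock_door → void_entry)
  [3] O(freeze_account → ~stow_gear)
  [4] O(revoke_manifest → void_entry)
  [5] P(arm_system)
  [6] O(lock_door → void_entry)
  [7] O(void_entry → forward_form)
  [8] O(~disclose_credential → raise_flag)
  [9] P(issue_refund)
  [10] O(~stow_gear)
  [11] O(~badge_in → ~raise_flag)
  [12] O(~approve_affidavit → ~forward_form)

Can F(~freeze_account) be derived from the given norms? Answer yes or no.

No

Premise 3 is O(freeze_account → ~stow_gear); even if O(~stow_gear) held, inferring O(freeze_account) would be affirming the consequent — invalid.
No other premise forces O(freeze_account). An ideal world satisfying every premise can still have ~freeze_account true, so F(~freeze_account) is not derivable.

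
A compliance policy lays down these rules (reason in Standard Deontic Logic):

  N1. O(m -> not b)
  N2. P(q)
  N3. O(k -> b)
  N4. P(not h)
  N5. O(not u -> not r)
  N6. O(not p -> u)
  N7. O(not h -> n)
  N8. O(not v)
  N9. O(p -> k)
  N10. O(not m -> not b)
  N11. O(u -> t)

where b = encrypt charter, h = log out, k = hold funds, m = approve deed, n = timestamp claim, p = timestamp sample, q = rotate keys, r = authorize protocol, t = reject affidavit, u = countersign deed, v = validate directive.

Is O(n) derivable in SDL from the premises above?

No

Premise 7 is O(not h -> n), but O(not h) is not derivable from the premises (the permission P(not h) asserts only not O(h), not O(not h)), so it does not yield O(n).
No other premise forces O(n). An ideal world satisfying every premise can still have n false, so O(n) is not derivable.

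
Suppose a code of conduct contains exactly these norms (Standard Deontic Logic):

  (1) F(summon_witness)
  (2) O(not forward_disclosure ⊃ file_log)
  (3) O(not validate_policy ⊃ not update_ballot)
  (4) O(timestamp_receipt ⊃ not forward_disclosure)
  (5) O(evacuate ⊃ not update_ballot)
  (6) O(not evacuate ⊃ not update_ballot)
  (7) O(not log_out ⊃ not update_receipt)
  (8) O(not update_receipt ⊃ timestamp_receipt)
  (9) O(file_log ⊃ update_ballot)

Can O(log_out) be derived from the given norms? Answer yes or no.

Yes

Premises 6 and 5 cover both cases: O(not evacuate ⊃ not update_ballot) and O(evacuate ⊃ not update_ballot). Since not evacuate ∨ evacuate is a tautology, O(not update_ballot) follows.
The contrapositive of premise 9 (O(file_log ⊃ update_ballot)) is O(not update_ballot ⊃ not file_log), and O(not update_ballot) is already established, so O(not file_log).
Premise 2 is O(not forward_disclosure ⊃ file_log); contrapositively O(not file_log ⊃ forward_disclosure). Since O(not file_log) holds, K gives O(forward_disclosure).
Premise 4 is O(timestamp_receipt ⊃ not forward_disclosure); contrapositively O(forward_disclosure ⊃ not timestamp_receipt). Since O(forward_disclosure) holds, K gives O(not timestamp_receipt).
Premise 8, O(not update_receipt ⊃ timestamp_receipt), contraposes to O(not timestamp_receipt ⊃ update_receipt); with O(not timestamp_receipt) we get O(update_receipt).
Premise 7, O(not log_out ⊃ not update_receipt), contraposes to O(update_receipt ⊃ log_out); with O(update_receipt) we get O(log_out).
Premises 1, 3 do not contribute to this derivation.
So O(log_out) follows.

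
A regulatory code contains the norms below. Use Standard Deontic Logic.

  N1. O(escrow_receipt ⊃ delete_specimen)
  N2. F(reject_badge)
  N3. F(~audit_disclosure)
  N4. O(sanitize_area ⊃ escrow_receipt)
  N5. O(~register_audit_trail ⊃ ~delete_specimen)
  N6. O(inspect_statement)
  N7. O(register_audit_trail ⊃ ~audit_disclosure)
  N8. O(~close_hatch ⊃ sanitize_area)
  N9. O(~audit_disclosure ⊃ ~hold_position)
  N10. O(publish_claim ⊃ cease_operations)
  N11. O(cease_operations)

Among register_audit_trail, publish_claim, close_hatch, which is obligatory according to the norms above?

Premise 3 is F(~audit_disclosure), i.e. O(audit_disclosure).
The contrapositive of premise 7 (O(register_audit_trail ⊃ ~audit_disclosure)) is O(audit_disclosure ⊃ ~register_audit_trail), and O(audit_disclosure) is already established, so O(~register_audit_trail).
Premise 5 is O(~register_audit_trail ⊃ ~delete_specimen); since O(~register_audit_trail), deontic closure gives O(~delete_specimen).
Premise 1 is O(escrow_receipt ⊃ delete_specimen); contrapositively O(~delete_specimen ⊃ ~escrow_receipt). Since O(~delete_specimen) holds, K gives O(~escrow_receipt).
Premise 4 is O(sanitize_area ⊃ escrow_receipt); contrapositively O(~escrow_receipt ⊃ ~sanitize_area). Since O(~escrow_receipt) holds, K gives O(~sanitize_area).
Premise 8, O(~close_hatch ⊃ sanitize_area), contraposes to O(~sanitize_area ⊃ close_hatch); with O(~sanitize_area) we get O(close_hatch).
So O(close_hatch) holds — close_hatch is obligatory. None of the other listed options is made obligatory by any chain of premises.

close_hatch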